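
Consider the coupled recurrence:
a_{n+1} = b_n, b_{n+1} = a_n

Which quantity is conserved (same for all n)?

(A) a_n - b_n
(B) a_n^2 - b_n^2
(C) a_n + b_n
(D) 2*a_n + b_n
C

Replace a_n by a_{n+1} = b_n and b_n by b_{n+1} = a_n in each option and simplify:
(A) a_n - b_n  ->  (b_n) - (a_n) = -a_n + b_n   [not conserved]
(B) a_n^2 - b_n^2  ->  (b_n)^2 - (a_n)^2 = -a_n^2 + b_n^2   [not conserved]
(C) a_n + b_n  ->  (b_n) + (a_n) = a_n + b_n   [conserved]
(D) 2*a_n + b_n  ->  2*(b_n) + (a_n) = a_n + 2*b_n   [not conserved]

Only (C) a_n + b_n returns to itself after one step, so it is the conserved quantity.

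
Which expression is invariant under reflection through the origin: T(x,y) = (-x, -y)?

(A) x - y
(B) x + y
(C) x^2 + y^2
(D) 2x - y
C

The map is reflection through the origin: T(x,y) = (-x, -y).
Substitute the transformed coordinates into each option and compare with the original:
(A) x - y  ->  (-x) - (-y) = -x + y   [differs from x - y: not invariant]
(B) x + y  ->  (-x) + (-y) = -x - y   [differs from x + y: not invariant]
(C) x^2 + y^2  ->  (-x)^2 + (-y)^2 = x^2 + y^2   [equals x^2 + y^2: invariant]
(D) 2x - y  ->  2(-x) - (-y) = -2x + y   [differs from 2x - y: not invariant]

Only option (C), x^2 + y^2, is unchanged by the transformation.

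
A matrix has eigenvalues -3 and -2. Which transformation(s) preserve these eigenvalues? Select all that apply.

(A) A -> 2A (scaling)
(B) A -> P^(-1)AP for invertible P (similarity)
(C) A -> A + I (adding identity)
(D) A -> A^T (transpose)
B and D

Eigenvalues are preserved by:
1. Similarity transformations: A -> P^(-1)AP (same characteristic polynomial)
2. Transpose: A^T has the same eigenvalues as A

Eigenvalues are NOT preserved by:
- Adding identity: eigenvalues become -3+1, -2+1
- Scaling: eigenvalues become -6, -4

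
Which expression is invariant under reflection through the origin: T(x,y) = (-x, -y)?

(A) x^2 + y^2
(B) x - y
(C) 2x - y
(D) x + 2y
A

The map is reflection through the origin: T(x,y) = (-x, -y).
Substitute the transformed coordinates into each option and compare with the original:
(A) x^2 + y^2  ->  (-x)^2 + (-y)^2 = x^2 + y^2   [equals x^2 + y^2: invariant]
(B) x - y  ->  (-x) - (-y) = -x + y   [differs from x - y: not invariant]
(C) 2x - y  ->  2(-x) - (-y) = -2x + y   [differs from 2x - y: not invariant]
(D) x + 2y  ->  (-x) + 2(-y) = -x - 2y   [differs from x + 2y: not invariant]

Only option (A), x^2 + y^2, is unchanged by the transformation.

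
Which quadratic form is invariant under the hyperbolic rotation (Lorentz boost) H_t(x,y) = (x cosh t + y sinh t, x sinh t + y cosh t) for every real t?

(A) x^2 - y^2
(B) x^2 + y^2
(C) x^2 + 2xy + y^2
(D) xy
A

Write x' = x cosh t + y sinh t, y' = x sinh t + y cosh t and substitute into each option:
(A) x^2 - y^2: (x cosh t + y sinh t)^2 - (x sinh t + y cosh t)^2 = x^2(cosh^2 t - sinh^2 t) + 2xy(cosh t sinh t - sinh t cosh t) + y^2(sinh^2 t - cosh^2 t) = x^2 - y^2   [invariant, using cosh^2 t - sinh^2 t = 1]
(B) x^2 + y^2: (x cosh t + y sinh t)^2 + (x sinh t + y cosh t)^2 = (x^2 + y^2)(cosh^2 t + sinh^2 t) + 4xy sinh t cosh t = (x^2 + y^2) cosh 2t + 2xy sinh 2t   [not invariant for t != 0]
(C) x^2 + 2xy + y^2: (x' + y')^2 with x' + y' = (x + y)(cosh t + sinh t) = (x + y)e^t, so it becomes (x + y)^2 e^(2t)   [not invariant for t != 0]
(D) xy: (x cosh t + y sinh t)(x sinh t + y cosh t) = xy(cosh^2 t + sinh^2 t) + (x^2 + y^2) sinh t cosh t = xy cosh 2t + (x^2 + y^2)(sinh 2t)/2   [not invariant for t != 0]

Only (A) x^2 - y^2 is unchanged; it is the Minkowski form preserved by Lorentz boosts, just as x^2 + y^2 is preserved by ordinary rotations.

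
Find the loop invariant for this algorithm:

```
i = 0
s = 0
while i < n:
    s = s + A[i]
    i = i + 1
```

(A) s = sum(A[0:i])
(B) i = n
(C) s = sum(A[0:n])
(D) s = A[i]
A

A loop invariant must hold before the first iteration and be re-established by every execution of the body.

(A) s = sum(A[0:i]): Initially i = 0 and s = 0 = sum of the empty slice A[0:0]. If s = sum(A[0:i]) holds at the top of an iteration, the body sets s to sum(A[0:i]) + A[i] = sum(A[0:i+1]) and then i to i+1, so s = sum(A[0:i]) holds again. At exit i = n, giving s = sum(A[0:n]).

The other options fail:
(B) i = n: false initially (i = 0); it is the exit condition, not an invariant.
(C) s = sum(A[0:n]): false before the loop (s = 0, not the full sum) -- it only becomes true at exit.
(D) s = A[i]: after the first iteration s = A[0] but i = 1, so s = A[i] compares s with the wrong element (and fails in general).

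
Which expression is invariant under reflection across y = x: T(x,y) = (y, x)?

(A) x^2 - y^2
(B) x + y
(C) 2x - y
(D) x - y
B

The map is reflection across y = x: T(x,y) = (y, x).
Substitute the transformed coordinates into each option and compare with the original:
(A) x^2 - y^2  ->  (y)^2 - (x)^2 = -x^2 + y^2   [differs from x^2 - y^2: not invariant]
(B) x + y  ->  (y) + (x) = x + y   [equals x + y: invariant]
(C) 2x - y  ->  2(y) - (x) = -x + 2y   [differs from 2x - y: not invariant]
(D) x - y  ->  (y) - (x) = -x + y   [differs from x - y: not invariant]

Only option (B), x + y, is unchanged by the transformation.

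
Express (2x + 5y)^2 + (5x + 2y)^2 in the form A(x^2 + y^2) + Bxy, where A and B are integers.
29(x^2 + y^2) + 40xy

Expanding: (2x + 5y)^2 = 4x^2 + 20xy + 25y^2
(5x + 2y)^2 = 25x^2 + 20xy + 4y^2
Sum = (4+25)(x^2+y^2) + 40xy = 29(x^2 + y^2) + 40xy
This is symmetric in x and y.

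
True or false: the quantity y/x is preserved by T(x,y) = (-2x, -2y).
True

Substitute T(x,y) = (-2x, -2y) into the expression and compare with the original.

Original: y/x
After applying T: (-2y)/(-2x) = y/x

This is identical to the original y/x, so the expression is invariant.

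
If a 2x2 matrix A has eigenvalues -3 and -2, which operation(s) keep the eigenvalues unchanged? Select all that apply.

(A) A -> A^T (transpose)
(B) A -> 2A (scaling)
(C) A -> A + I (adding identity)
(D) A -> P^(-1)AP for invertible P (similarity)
A and D

Eigenvalues are preserved by:
1. Similarity transformations: A -> P^(-1)AP (same characteristic polynomial)
2. Transpose: A^T has the same eigenvalues as A

Eigenvalues are NOT preserved by:
- Adding identity: eigenvalues become -3+1, -2+1
- Scaling: eigenvalues become -6, -4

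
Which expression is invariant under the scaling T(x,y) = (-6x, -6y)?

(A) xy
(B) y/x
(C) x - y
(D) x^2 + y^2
B

Under the uniform scaling T(x,y) = (-6x, -6y):
Substitute the transformed coordinates into each option and compare with the original:
(A) xy  ->  (-6x)(-6y) = 36xy   [differs from xy: not invariant]
(B) y/x  ->  (-6y)/(-6x) = y/x   [equals y/x: invariant]
(C) x - y  ->  (-6x) - (-6y) = -6x + 6y   [differs from x - y: not invariant]
(D) x^2 + y^2  ->  (-6x)^2 + (-6y)^2 = 36x^2 + 36y^2   [differs from x^2 + y^2: not invariant]

Only option (B), y/x, is unchanged by the transformation.
The common factor -6 cancels in a ratio of coordinates, while sums, products and sums of squares pick up factors of -6 or 36.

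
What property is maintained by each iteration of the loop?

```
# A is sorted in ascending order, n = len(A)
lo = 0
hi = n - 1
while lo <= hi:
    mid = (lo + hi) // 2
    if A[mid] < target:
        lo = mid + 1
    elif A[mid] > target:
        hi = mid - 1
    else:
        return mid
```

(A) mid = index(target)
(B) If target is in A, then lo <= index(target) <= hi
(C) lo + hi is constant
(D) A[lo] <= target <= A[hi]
B

A loop invariant must hold before the first iteration and be re-established by every execution of the body.

(B) If target is in A, then lo <= index(target) <= hi: Before the loop [lo, hi] = [0, n-1] covers every index. When A[mid] < target, sortedness puts target strictly to the right of mid, so setting lo = mid + 1 keeps index(target) in [lo, hi]; symmetrically for hi = mid - 1. Hence 'if target is in A then lo <= index(target) <= hi' holds after every iteration, and when lo > hi it proves target is absent.

The other options fail:
(A) mid = index(target): mid is just the current probe; it equals index(target) only on the iteration that returns.
(C) lo + hi is constant: each iteration moves exactly one of lo, hi, so lo + hi changes (e.g. 0 + (n-1) becomes (mid+1) + (n-1)).
(D) A[lo] <= target <= A[hi]: fails when target is not in A (e.g. target < A[0] already violates it before the loop), so it is not maintained in general.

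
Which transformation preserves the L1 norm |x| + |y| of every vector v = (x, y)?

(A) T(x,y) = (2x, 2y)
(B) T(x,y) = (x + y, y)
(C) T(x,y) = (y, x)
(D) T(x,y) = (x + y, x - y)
C

A transformation preserves a norm if ||T(v)|| = ||v|| for every v; a single vector where the norm changes rules an option out.

(A) T(x,y) = (2x, 2y): v = (1, 0) has norm |1| + |0| = 1, but T(v) = (2, 0) has norm 2 -- not preserved.
(B) T(x,y) = (x + y, y): v = (0, 1) has norm |0| + |1| = 1, but T(v) = (1, 1) has norm 2 -- not preserved.
(C) T(x,y) = (y, x): preserves the norm -- it only permutes the coordinates and/or flips signs, which leaves |x| + |y| unchanged.
(D) T(x,y) = (x + y, x - y): v = (1, 0) has norm |1| + |0| = 1, but T(v) = (1, 1) has norm 2 -- not preserved.

Therefore the answer is (C).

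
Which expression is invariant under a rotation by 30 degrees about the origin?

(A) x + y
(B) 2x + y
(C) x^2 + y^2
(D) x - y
C

A rotation by 30 degrees sends (x, y) to (sqrt(3)x/2 - y/2, x/2 + sqrt(3)y/2).
Substitute the transformed coordinates into each option and compare with the original:
(A) x + y  ->  (sqrt(3)x/2 - y/2) + (x/2 + sqrt(3)y/2) = x/2 + sqrt(3)x/2 - y/2 + sqrt(3)y/2   [differs from x + y: not invariant]
(B) 2x + y  ->  2(sqrt(3)x/2 - y/2) + (x/2 + sqrt(3)y/2) = x/2 + sqrt(3)x - y + sqrt(3)y/2   [differs from 2x + y: not invariant]
(C) x^2 + y^2  ->  (sqrt(3)x/2 - y/2)^2 + (x/2 + sqrt(3)y/2)^2 = x^2 + y^2   [equals x^2 + y^2: invariant]
(D) x - y  ->  (sqrt(3)x/2 - y/2) - (x/2 + sqrt(3)y/2) = -x/2 + sqrt(3)x/2 - sqrt(3)y/2 - y/2   [differs from x - y: not invariant]

Only option (C), x^2 + y^2, is unchanged by the transformation.
Geometrically, x^2 + y^2 is the squared distance from the origin, which every rotation about the origin preserves.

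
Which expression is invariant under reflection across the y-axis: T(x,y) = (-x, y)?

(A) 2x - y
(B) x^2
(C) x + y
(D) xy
B

The map is reflection across the y-axis: T(x,y) = (-x, y).
Substitute the transformed coordinates into each option and compare with the original:
(A) 2x - y  ->  2(-x) - (y) = -2x - y   [differs from 2x - y: not invariant]
(B) x^2  ->  (-x)^2 = x^2   [equals x^2: invariant]
(C) x + y  ->  (-x) + (y) = -x + y   [differs from x + y: not invariant]
(D) xy  ->  (-x)(y) = -xy   [differs from xy: not invariant]

Only option (B), x^2, is unchanged by the transformation.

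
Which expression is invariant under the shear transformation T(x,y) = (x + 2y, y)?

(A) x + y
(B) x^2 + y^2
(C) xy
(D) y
D

Under the shear T(x,y) = (x + 2y, y):
Substitute the transformed coordinates into each option and compare with the original:
(A) x + y  ->  (x + 2y) + (y) = x + 3y   [differs from x + y: not invariant]
(B) x^2 + y^2  ->  (x + 2y)^2 + (y)^2 = x^2 + 4xy + 5y^2   [differs from x^2 + y^2: not invariant]
(C) xy  ->  (x + 2y)(y) = xy + 2y^2   [differs from xy: not invariant]
(D) y  ->  (y) = y   [equals y: invariant]

Only option (D), y, is unchanged by the transformation.
A horizontal shear moves points parallel to the x-axis, so the y-coordinate (and any function of y alone) is unchanged.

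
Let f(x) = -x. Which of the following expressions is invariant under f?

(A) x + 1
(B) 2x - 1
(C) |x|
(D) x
C

For f(x) = -x:
Applying f replaces x by -x. Since |-x| = |x|, the absolute value is unchanged by f, whereas x -> -x, 2x - 1 -> -2x - 1 and x + 1 -> -x + 1 all change.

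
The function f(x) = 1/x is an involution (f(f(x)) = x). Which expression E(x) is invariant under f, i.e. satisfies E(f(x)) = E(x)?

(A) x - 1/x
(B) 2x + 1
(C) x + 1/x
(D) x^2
C

Replace x by f(x) = 1/x in each option and simplify. As a quick numerical cross-check, also compare E(4) with E(f(4)) = E(1/4).

(A) x - 1/x  ->  (1/x) - 1/(1/x) = -x + 1/x; check: E(4) = 15/4 but E(1/4) = -15/4.   [not invariant]
(B) 2x + 1  ->  2(1/x) + 1 = (x + 2)/x; check: E(4) = 9 but E(1/4) = 3/2.   [not invariant]
(C) x + 1/x  ->  (1/x) + 1/(1/x), which simplifies back to x + 1/x; check: E(4) = 17/4, E(1/4) = 17/4.   [invariant]
(D) x^2  ->  (1/x)^2 = x^(-2); check: E(4) = 16 but E(1/4) = 1/16.   [not invariant]

Only (C) is unchanged. E is symmetric under swapping x with f(x) = 1/x, which is exactly what an involution does.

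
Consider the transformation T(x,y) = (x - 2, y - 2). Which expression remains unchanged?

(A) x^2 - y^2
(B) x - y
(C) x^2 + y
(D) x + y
B

An expression E(x,y) is invariant under T if E(T(x,y)) = E(x,y). Here T(x,y) = (x - 2, y - 2).
Substitute the transformed coordinates into each option and compare with the original:
(A) x^2 - y^2  ->  (x - 2)^2 - (y - 2)^2 = x^2 - 4x - y^2 + 4y   [differs from x^2 - y^2: not invariant]
(B) x - y  ->  (x - 2) - (y - 2) = x - y   [equals x - y: invariant]
(C) x^2 + y  ->  (x - 2)^2 + (y - 2) = x^2 - 4x + y + 2   [differs from x^2 + y: not invariant]
(D) x + y  ->  (x - 2) + (y - 2) = x + y - 4   [differs from x + y: not invariant]

Only option (B), x - y, is unchanged by the transformation.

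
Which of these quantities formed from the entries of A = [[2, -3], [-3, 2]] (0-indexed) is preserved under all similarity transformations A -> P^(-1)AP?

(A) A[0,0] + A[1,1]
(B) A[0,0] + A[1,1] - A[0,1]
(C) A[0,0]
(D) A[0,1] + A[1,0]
A

A[0,0] + A[1,1] is the trace of A. By the cyclic property of the trace, tr(P^(-1)AP) = tr(APP^(-1)) = tr(A), so it is the same for every matrix similar to A.

The other combinations are not similarity invariants. For example, take P = [[1, -1], [0, 1]] (det P = 1), so P^(-1) = [[1, 1], [0, 1]] and
B = P^(-1)AP = [[-1, 0], [-3, 5]].
Evaluating each option on A and on B:
(A) A[0,0] + A[1,1]: 4 for A, 4 for B -> unchanged
(B) A[0,0] + A[1,1] - A[0,1]: 7 for A, 4 for B -> changes
(C) A[0,0]: 2 for A, -1 for B -> changes
(D) A[0,1] + A[1,0]: -6 for A, -3 for B -> changes

Only (A) A[0,0] + A[1,1] = 4 survives (and it does so for every P, not just this one), so it is the invariant.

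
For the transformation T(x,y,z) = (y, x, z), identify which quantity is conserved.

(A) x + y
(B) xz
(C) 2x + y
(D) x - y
A

Apply T(x,y,z) = (y, x, z) to each option, i.e. replace (x, y, z) by the transformed coordinates.
Substitute the transformed coordinates into each option and compare with the original:
(A) x + y  ->  (y) + (x) = x + y   [equals x + y: invariant]
(B) xz  ->  (y)(z) = yz   [differs from xz: not invariant]
(C) 2x + y  ->  2(y) + (x) = x + 2y   [differs from 2x + y: not invariant]
(D) x - y  ->  (y) - (x) = -x + y   [differs from x - y: not invariant]

Only option (A), x + y, is unchanged by the transformation.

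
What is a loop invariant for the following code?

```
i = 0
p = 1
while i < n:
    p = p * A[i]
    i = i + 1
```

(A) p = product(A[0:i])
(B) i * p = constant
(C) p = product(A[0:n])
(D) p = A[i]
A

A loop invariant must hold before the first iteration and be re-established by every execution of the body.

(A) p = product(A[0:i]): Initially i = 0 and p = 1 = product of the empty slice A[0:0]. If p = product(A[0:i]) holds at the top of an iteration, the body sets p to product(A[0:i]) * A[i] = product(A[0:i+1]) and then i to i+1, so the property is restored. At exit i = n, giving p = product(A[0:n]).

The other options fail:
(B) i * p = constant: initially i * p = 0, but after one iteration it is 1 * A[0], which is nonzero in general.
(C) p = product(A[0:n]): false before the loop (p = 1, not the full product) -- it only becomes true at exit.
(D) p = A[i]: after the first iteration p = A[0] but i = 1; in general p is a product of several elements, not a single one.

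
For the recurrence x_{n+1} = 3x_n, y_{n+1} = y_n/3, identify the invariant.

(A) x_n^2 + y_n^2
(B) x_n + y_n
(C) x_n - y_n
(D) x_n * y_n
D

For the recurrence x_{n+1} = 3x_n, y_{n+1} = y_n/3:

x_{n+1} * y_{n+1} = (3x_n) * (y_n/3) = x_n * y_n
The product is conserved.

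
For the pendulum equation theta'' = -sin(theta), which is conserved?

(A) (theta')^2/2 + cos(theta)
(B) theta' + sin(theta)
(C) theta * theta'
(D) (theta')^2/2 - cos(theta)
D

A first integral I satisfies dI/dt = 0 along every solution. Differentiate each option and use the equation of motion:
(A) d/dt[(theta')^2/2 + cos(theta)] = theta' theta'' - sin(theta) theta' = -2 theta' sin(theta), not identically 0
(B) d/dt[theta' + sin(theta)] = theta'' + cos(theta) theta' = -sin(theta) + theta' cos(theta), not identically 0
(C) d/dt[theta * theta'] = (theta')^2 + theta theta'' = (theta')^2 - theta sin(theta), not identically 0
(D) d/dt[(theta')^2/2 - cos(theta)] = theta' theta'' + sin(theta) theta' = theta'(-sin(theta)) + theta' sin(theta) = 0

Only (D) has zero time-derivative. This is the total energy: kinetic (theta')^2/2 plus potential -cos(theta).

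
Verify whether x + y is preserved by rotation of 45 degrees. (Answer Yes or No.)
No

Applying rotation by 45 degrees: x' = x*cos(45 degrees) - y*sin(45 degrees) = sqrt(2)x/2 - sqrt(2)y/2, y' = x*sin(45 degrees) + y*cos(45 degrees) = sqrt(2)x/2 + sqrt(2)y/2

Substituting into x + y:
(sqrt(2)x/2 - sqrt(2)y/2) + (sqrt(2)x/2 + sqrt(2)y/2)
= sqrt(2)x

This differs from the original expression x + y, so it is NOT invariant.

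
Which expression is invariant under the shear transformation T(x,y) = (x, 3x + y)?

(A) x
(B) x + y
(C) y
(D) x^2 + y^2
A

Under the shear T(x,y) = (x, 3x + y):
Substitute the transformed coordinates into each option and compare with the original:
(A) x  ->  (x) = x   [equals x: invariant]
(B) x + y  ->  (x) + (3x + y) = 4x + y   [differs from x + y: not invariant]
(C) y  ->  (3x + y) = 3x + y   [differs from y: not invariant]
(D) x^2 + y^2  ->  (x)^2 + (3x + y)^2 = 10x^2 + 6xy + y^2   [differs from x^2 + y^2: not invariant]

Only option (A), x, is unchanged by the transformation.
A vertical shear moves points parallel to the y-axis, so the x-coordinate (and any function of x alone) is unchanged.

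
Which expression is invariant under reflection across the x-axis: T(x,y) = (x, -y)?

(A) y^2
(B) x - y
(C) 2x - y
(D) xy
A

The map is reflection across the x-axis: T(x,y) = (x, -y).
Substitute the transformed coordinates into each option and compare with the original:
(A) y^2  ->  (-y)^2 = y^2   [equals y^2: invariant]
(B) x - y  ->  (x) - (-y) = x + y   [differs from x - y: not invariant]
(C) 2x - y  ->  2(x) - (-y) = 2x + y   [differs from 2x - y: not invariant]
(D) xy  ->  (x)(-y) = -xy   [differs from xy: not invariant]

Only option (A), y^2, is unchanged by the transformation.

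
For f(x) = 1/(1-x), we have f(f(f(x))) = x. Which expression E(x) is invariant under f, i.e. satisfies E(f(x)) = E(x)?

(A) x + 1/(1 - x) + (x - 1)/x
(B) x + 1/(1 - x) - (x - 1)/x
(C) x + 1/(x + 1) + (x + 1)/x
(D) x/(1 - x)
A

Replace x by f(x) = 1/(1 - x) in each option and simplify. As a quick numerical cross-check, also compare E(3) with E(f(3)) = E(-1/2).

(A) x + 1/(1 - x) + (x - 1)/x  ->  (1/(1 - x)) + 1/(1 - (1/(1 - x))) + ((1/(1 - x)) - 1)/(1/(1 - x)), which simplifies back to x + 1/(1 - x) + (x - 1)/x; check: E(3) = 19/6, E(-1/2) = 19/6.   [invariant]
(B) x + 1/(1 - x) - (x - 1)/x  ->  (1/(1 - x)) + 1/(1 - (1/(1 - x))) - ((1/(1 - x)) - 1)/(1/(1 - x)) = (x^2(1 - x) - x + (x - 1)^2)/(x(x - 1)); check: E(3) = 11/6 but E(-1/2) = -17/6.   [not invariant]
(C) x + 1/(x + 1) + (x + 1)/x  ->  (1/(1 - x)) + 1/((1/(1 - x)) + 1) + ((1/(1 - x)) + 1)/(1/(1 - x)) = (-x^3 + 6x^2 - 11x + 7)/(x^2 - 3x + 2); check: E(3) = 55/12 but E(-1/2) = 1/2.   [not invariant]
(D) x/(1 - x)  ->  (1/(1 - x))/(1 - (1/(1 - x))) = -1/x; check: E(3) = -3/2 but E(-1/2) = -1/3.   [not invariant]

Only (A) is unchanged. Indeed f(f(x)) = 1/(1 - 1/(1-x)) = (1-x)/(-x) = (x-1)/x, so E(x) = x + f(x) + f(f(x)) is the sum over the whole 3-cycle; applying f just permutes the three terms cyclically (x -> f(x) -> f(f(x)) -> x), leaving the sum unchanged.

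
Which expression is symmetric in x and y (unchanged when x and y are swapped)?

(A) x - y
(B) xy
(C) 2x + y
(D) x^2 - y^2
B

A symmetric expression is unchanged when the variables are permuted; here the transformation to test is the swap (x, y) -> (y, x).
Substitute the transformed coordinates into each option and compare with the original:
(A) x - y  ->  (y) - (x) = -x + y   [differs from x - y: not invariant]
(B) xy  ->  (y)(x) = xy   [equals xy: invariant]
(C) 2x + y  ->  2(y) + (x) = x + 2y   [differs from 2x + y: not invariant]
(D) x^2 - y^2  ->  (y)^2 - (x)^2 = -x^2 + y^2   [differs from x^2 - y^2: not invariant]

Only option (B), xy, is unchanged by the transformation.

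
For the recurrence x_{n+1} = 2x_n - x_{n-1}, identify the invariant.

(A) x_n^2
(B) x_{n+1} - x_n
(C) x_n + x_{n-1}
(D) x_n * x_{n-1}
B

For the recurrence x_{n+1} = 2x_n - x_{n-1}:

If x_{n+1} = 2x_n - x_{n-1}, then:
x_{n+1} - x_n = x_n - x_{n-1}
The first difference is constant throughout the sequence.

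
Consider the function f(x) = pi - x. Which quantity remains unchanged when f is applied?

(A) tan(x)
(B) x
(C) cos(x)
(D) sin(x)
D

For f(x) = pi - x:
sin(pi - x) = sin(x), so sine is invariant under this transformation.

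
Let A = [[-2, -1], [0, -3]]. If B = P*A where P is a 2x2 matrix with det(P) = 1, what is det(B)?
6

By the multiplicative property of determinants, det(B) = det(P*A) = det(P) * det(A) = det(A),
so the determinant is invariant under multiplication by any determinant-1 matrix; we just need det(A).

det(A) = (-2)(-3) - (-1)(0) = 6 - 0 = 6

Therefore det(B) = 1 * 6 = 6.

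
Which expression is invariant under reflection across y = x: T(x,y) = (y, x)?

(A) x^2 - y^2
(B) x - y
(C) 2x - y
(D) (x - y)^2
D

The map is reflection across y = x: T(x,y) = (y, x).
Substitute the transformed coordinates into each option and compare with the original:
(A) x^2 - y^2  ->  (y)^2 - (x)^2 = -x^2 + y^2   [differs from x^2 - y^2: not invariant]
(B) x - y  ->  (y) - (x) = -x + y   [differs from x - y: not invariant]
(C) 2x - y  ->  2(y) - (x) = -x + 2y   [differs from 2x - y: not invariant]
(D) (x - y)^2  ->  ((y) - (x))^2 = x^2 - 2xy + y^2   [equals (x - y)^2: invariant]

Only option (D), (x - y)^2, is unchanged by the transformation.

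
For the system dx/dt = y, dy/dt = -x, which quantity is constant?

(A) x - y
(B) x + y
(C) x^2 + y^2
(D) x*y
C

A first integral I satisfies dI/dt = 0 along every solution. Differentiate each option and use the equation of motion:
(A) d/dt[x - y] = y - (-x) = x + y, not identically 0
(B) d/dt[x + y] = y + (-x) = y - x, not identically 0
(C) d/dt[x^2 + y^2] = 2x*dx/dt + 2y*dy/dt = 2x*y + 2y*(-x) = 0
(D) d/dt[x*y] = (dx/dt)y + x(dy/dt) = y^2 - x^2, not identically 0

Only (C) has zero time-derivative. So x^2 + y^2 (the squared radius; trajectories are circles) is the conserved quantity.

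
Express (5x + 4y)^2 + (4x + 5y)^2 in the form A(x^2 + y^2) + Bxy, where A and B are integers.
41(x^2 + y^2) + 80xy

Expanding: (5x + 4y)^2 = 25x^2 + 40xy + 16y^2
(4x + 5y)^2 = 16x^2 + 40xy + 25y^2
Sum = (25+16)(x^2+y^2) + 80xy = 41(x^2 + y^2) + 80xy
This is symmetric in x and y.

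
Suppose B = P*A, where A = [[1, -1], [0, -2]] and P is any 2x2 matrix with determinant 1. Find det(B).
-2

By the multiplicative property of determinants, det(B) = det(P*A) = det(P) * det(A) = det(A),
so the determinant is invariant under multiplication by any determinant-1 matrix; we just need det(A).

det(A) = (1)(-2) - (-1)(0) = -2 - 0 = -2

Therefore det(B) = 1 * (-2) = -2.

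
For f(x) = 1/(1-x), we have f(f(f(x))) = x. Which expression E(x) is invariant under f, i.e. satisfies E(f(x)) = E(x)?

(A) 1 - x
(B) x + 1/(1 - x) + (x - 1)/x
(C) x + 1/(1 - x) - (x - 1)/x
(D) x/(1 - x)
B

Replace x by f(x) = 1/(1 - x) in each option and simplify. As a quick numerical cross-check, also compare E(5) with E(f(5)) = E(-1/4).

(A) 1 - x  ->  1 - (1/(1 - x)) = x/(x - 1); check: E(5) = -4 but E(-1/4) = 5/4.   [not invariant]
(B) x + 1/(1 - x) + (x - 1)/x  ->  (1/(1 - x)) + 1/(1 - (1/(1 - x))) + ((1/(1 - x)) - 1)/(1/(1 - x)), which simplifies back to x + 1/(1 - x) + (x - 1)/x; check: E(5) = 111/20, E(-1/4) = 111/20.   [invariant]
(C) x + 1/(1 - x) - (x - 1)/x  ->  (1/(1 - x)) + 1/(1 - (1/(1 - x))) - ((1/(1 - x)) - 1)/(1/(1 - x)) = (x^2(1 - x) - x + (x - 1)^2)/(x(x - 1)); check: E(5) = 79/20 but E(-1/4) = -89/20.   [not invariant]
(D) x/(1 - x)  ->  (1/(1 - x))/(1 - (1/(1 - x))) = -1/x; check: E(5) = -5/4 but E(-1/4) = -1/5.   [not invariant]

Only (B) is unchanged. Indeed f(f(x)) = 1/(1 - 1/(1-x)) = (1-x)/(-x) = (x-1)/x, so E(x) = x + f(x) + f(f(x)) is the sum over the whole 3-cycle; applying f just permutes the three terms cyclically (x -> f(x) -> f(f(x)) -> x), leaving the sum unchanged.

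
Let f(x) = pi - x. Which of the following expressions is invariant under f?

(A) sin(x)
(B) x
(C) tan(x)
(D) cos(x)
A

For f(x) = pi - x:
sin(pi - x) = sin(x), so sine is invariant under this transformation.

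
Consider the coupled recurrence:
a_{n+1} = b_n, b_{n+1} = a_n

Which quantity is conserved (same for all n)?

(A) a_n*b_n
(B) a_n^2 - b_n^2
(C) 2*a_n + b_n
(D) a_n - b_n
A

Replace a_n by a_{n+1} = b_n and b_n by b_{n+1} = a_n in each option and simplify:
(A) a_n*b_n  ->  (b_n)*(a_n) = a_n*b_n   [conserved]
(B) a_n^2 - b_n^2  ->  (b_n)^2 - (a_n)^2 = -a_n^2 + b_n^2   [not conserved]
(C) 2*a_n + b_n  ->  2*(b_n) + (a_n) = a_n + 2*b_n   [not conserved]
(D) a_n - b_n  ->  (b_n) - (a_n) = -a_n + b_n   [not conserved]

Only (A) a_n*b_n returns to itself after one step, so it is the conserved quantity.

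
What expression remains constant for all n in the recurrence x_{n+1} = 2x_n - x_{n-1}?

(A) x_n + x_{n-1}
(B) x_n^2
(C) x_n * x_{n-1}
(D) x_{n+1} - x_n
D

For the recurrence x_{n+1} = 2x_n - x_{n-1}:

If x_{n+1} = 2x_n - x_{n-1}, then:
x_{n+1} - x_n = x_n - x_{n-1}
The first difference is constant throughout the sequence.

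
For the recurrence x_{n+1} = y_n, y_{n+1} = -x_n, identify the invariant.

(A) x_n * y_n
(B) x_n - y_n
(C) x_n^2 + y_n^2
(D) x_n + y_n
C

For the recurrence x_{n+1} = y_n, y_{n+1} = -x_n:

x_{n+1}^2 + y_{n+1}^2 = y_n^2 + (-x_n)^2 = x_n^2 + y_n^2
The sum of squares is conserved (like energy in a harmonic oscillator).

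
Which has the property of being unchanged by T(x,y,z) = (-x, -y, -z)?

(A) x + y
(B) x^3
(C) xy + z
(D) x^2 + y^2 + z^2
D

Apply T(x,y,z) = (-x, -y, -z) to each option, i.e. replace (x, y, z) by the transformed coordinates.
Substitute the transformed coordinates into each option and compare with the original:
(A) x + y  ->  (-x) + (-y) = -x - y   [differs from x + y: not invariant]
(B) x^3  ->  (-x)^3 = -x^3   [differs from x^3: not invariant]
(C) xy + z  ->  (-x)(-y) + (-z) = xy - z   [differs from xy + z: not invariant]
(D) x^2 + y^2 + z^2  ->  (-x)^2 + (-y)^2 + (-z)^2 = x^2 + y^2 + z^2   [equals x^2 + y^2 + z^2: invariant]

Only option (D), x^2 + y^2 + z^2, is unchanged by the transformation.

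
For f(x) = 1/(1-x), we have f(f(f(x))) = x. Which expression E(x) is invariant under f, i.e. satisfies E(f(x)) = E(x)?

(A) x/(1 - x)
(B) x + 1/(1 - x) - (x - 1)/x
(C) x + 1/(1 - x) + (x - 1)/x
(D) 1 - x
C

Replace x by f(x) = 1/(1 - x) in each option and simplify. As a quick numerical cross-check, also compare E(3) with E(f(3)) = E(-1/2).

(A) x/(1 - x)  ->  (1/(1 - x))/(1 - (1/(1 - x))) = -1/x; check: E(3) = -3/2 but E(-1/2) = -1/3.   [not invariant]
(B) x + 1/(1 - x) - (x - 1)/x  ->  (1/(1 - x)) + 1/(1 - (1/(1 - x))) - ((1/(1 - x)) - 1)/(1/(1 - x)) = (x^2(1 - x) - x + (x - 1)^2)/(x(x - 1)); check: E(3) = 11/6 but E(-1/2) = -17/6.   [not invariant]
(C) x + 1/(1 - x) + (x - 1)/x  ->  (1/(1 - x)) + 1/(1 - (1/(1 - x))) + ((1/(1 - x)) - 1)/(1/(1 - x)), which simplifies back to x + 1/(1 - x) + (x - 1)/x; check: E(3) = 19/6, E(-1/2) = 19/6.   [invariant]
(D) 1 - x  ->  1 - (1/(1 - x)) = x/(x - 1); check: E(3) = -2 but E(-1/2) = 3/2.   [not invariant]

Only (C) is unchanged. Indeed f(f(x)) = 1/(1 - 1/(1-x)) = (1-x)/(-x) = (x-1)/x, so E(x) = x + f(x) + f(f(x)) is the sum over the whole 3-cycle; applying f just permutes the three terms cyclically (x -> f(x) -> f(f(x)) -> x), leaving the sum unchanged.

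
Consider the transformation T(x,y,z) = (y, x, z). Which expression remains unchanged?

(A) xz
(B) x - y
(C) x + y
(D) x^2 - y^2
C

Apply T(x,y,z) = (y, x, z) to each option, i.e. replace (x, y, z) by the transformed coordinates.
Substitute the transformed coordinates into each option and compare with the original:
(A) xz  ->  (y)(z) = yz   [differs from xz: not invariant]
(B) x - y  ->  (y) - (x) = -x + y   [differs from x - y: not invariant]
(C) x + y  ->  (y) + (x) = x + y   [equals x + y: invariant]
(D) x^2 - y^2  ->  (y)^2 - (x)^2 = -x^2 + y^2   [differs from x^2 - y^2: not invariant]

Only option (C), x + y, is unchanged by the transformation.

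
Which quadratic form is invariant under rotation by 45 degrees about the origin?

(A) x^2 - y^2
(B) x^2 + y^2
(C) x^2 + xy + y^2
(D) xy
B

Rotation by 45 degrees sends (x, y) to (sqrt(2)x/2 - sqrt(2)y/2, sqrt(2)x/2 + sqrt(2)y/2).
Substitute the transformed coordinates into each option and compare with the original:
(A) x^2 - y^2  ->  (sqrt(2)x/2 - sqrt(2)y/2)^2 - (sqrt(2)x/2 + sqrt(2)y/2)^2 = -2xy   [differs from x^2 - y^2: not invariant]
(B) x^2 + y^2  ->  (sqrt(2)x/2 - sqrt(2)y/2)^2 + (sqrt(2)x/2 + sqrt(2)y/2)^2 = x^2 + y^2   [equals x^2 + y^2: invariant]
(C) x^2 + xy + y^2  ->  (sqrt(2)x/2 - sqrt(2)y/2)^2 + (sqrt(2)x/2 - sqrt(2)y/2)(sqrt(2)x/2 + sqrt(2)y/2) + (sqrt(2)x/2 + sqrt(2)y/2)^2 = 3x^2/2 + y^2/2   [differs from x^2 + xy + y^2: not invariant]
(D) xy  ->  (sqrt(2)x/2 - sqrt(2)y/2)(sqrt(2)x/2 + sqrt(2)y/2) = x^2/2 - y^2/2   [differs from xy: not invariant]

Only option (B), x^2 + y^2, is unchanged by the transformation.
x^2 + y^2 is the squared distance from the origin, which rotations preserve.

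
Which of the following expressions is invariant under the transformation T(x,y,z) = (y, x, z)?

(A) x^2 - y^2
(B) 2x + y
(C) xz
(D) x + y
D

Apply T(x,y,z) = (y, x, z) to each option, i.e. replace (x, y, z) by the transformed coordinates.
Substitute the transformed coordinates into each option and compare with the original:
(A) x^2 - y^2  ->  (y)^2 - (x)^2 = -x^2 + y^2   [differs from x^2 - y^2: not invariant]
(B) 2x + y  ->  2(y) + (x) = x + 2y   [differs from 2x + y: not invariant]
(C) xz  ->  (y)(z) = yz   [differs from xz: not invariant]
(D) x + y  ->  (y) + (x) = x + y   [equals x + y: invariant]

Only option (D), x + y, is unchanged by the transformation.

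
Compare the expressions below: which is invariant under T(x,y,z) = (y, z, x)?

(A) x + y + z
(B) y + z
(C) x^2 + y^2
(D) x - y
A

Apply T(x,y,z) = (y, z, x) to each option, i.e. replace (x, y, z) by the transformed coordinates.
Substitute the transformed coordinates into each option and compare with the original:
(A) x + y + z  ->  (y) + (z) + (x) = x + y + z   [equals x + y + z: invariant]
(B) y + z  ->  (z) + (x) = x + z   [differs from y + z: not invariant]
(C) x^2 + y^2  ->  (y)^2 + (z)^2 = y^2 + z^2   [differs from x^2 + y^2: not invariant]
(D) x - y  ->  (y) - (z) = y - z   [differs from x - y: not invariant]

Only option (A), x + y + z, is unchanged by the transformation.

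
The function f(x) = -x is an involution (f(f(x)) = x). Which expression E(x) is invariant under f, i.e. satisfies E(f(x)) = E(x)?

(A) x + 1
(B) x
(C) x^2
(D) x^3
C

Replace x by f(x) = -x in each option and simplify. As a quick numerical cross-check, also compare E(4) with E(f(4)) = E(-4).

(A) x + 1  ->  (-x) + 1 = 1 - x; check: E(4) = 5 but E(-4) = -3.   [not invariant]
(B) x  ->  (-x) = -x; check: E(4) = 4 but E(-4) = -4.   [not invariant]
(C) x^2  ->  (-x)^2, which simplifies back to x^2; check: E(4) = 16, E(-4) = 16.   [invariant]
(D) x^3  ->  (-x)^3 = -x^3; check: E(4) = 64 but E(-4) = -64.   [not invariant]

Only (C) is unchanged. E is symmetric under swapping x with f(x) = -x, which is exactly what an involution does.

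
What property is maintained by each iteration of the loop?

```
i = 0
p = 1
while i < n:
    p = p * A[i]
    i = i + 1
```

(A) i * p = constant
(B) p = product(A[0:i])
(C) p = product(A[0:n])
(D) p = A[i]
B

A loop invariant must hold before the first iteration and be re-established by every execution of the body.

(B) p = product(A[0:i]): Initially i = 0 and p = 1 = product of the empty slice A[0:0]. If p = product(A[0:i]) holds at the top of an iteration, the body sets p to product(A[0:i]) * A[i] = product(A[0:i+1]) and then i to i+1, so the property is restored. At exit i = n, giving p = product(A[0:n]).

The other options fail:
(A) i * p = constant: initially i * p = 0, but after one iteration it is 1 * A[0], which is nonzero in general.
(C) p = product(A[0:n]): false before the loop (p = 1, not the full product) -- it only becomes true at exit.
(D) p = A[i]: after the first iteration p = A[0] but i = 1; in general p is a product of several elements, not a single one.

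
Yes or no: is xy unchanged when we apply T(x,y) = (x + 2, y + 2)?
No

Substitute T(x,y) = (x + 2, y + 2) into the expression and compare with the original.

Original: xy
After applying T: (x + 2)(y + 2) = xy + 2x + 2y + 4

This differs from the original xy (difference: 2x + 2y + 4), so the expression is NOT invariant.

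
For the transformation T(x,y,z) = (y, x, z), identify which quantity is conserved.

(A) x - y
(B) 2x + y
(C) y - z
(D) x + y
D

Apply T(x,y,z) = (y, x, z) to each option, i.e. replace (x, y, z) by the transformed coordinates.
Substitute the transformed coordinates into each option and compare with the original:
(A) x - y  ->  (y) - (x) = -x + y   [differs from x - y: not invariant]
(B) 2x + y  ->  2(y) + (x) = x + 2y   [differs from 2x + y: not invariant]
(C) y - z  ->  (x) - (z) = x - z   [differs from y - z: not invariant]
(D) x + y  ->  (y) + (x) = x + y   [equals x + y: invariant]

Only option (D), x + y, is unchanged by the transformation.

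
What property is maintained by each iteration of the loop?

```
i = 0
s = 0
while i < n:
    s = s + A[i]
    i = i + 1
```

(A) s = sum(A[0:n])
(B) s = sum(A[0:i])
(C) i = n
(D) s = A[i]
B

A loop invariant must hold before the first iteration and be re-established by every execution of the body.

(B) s = sum(A[0:i]): Initially i = 0 and s = 0 = sum of the empty slice A[0:0]. If s = sum(A[0:i]) holds at the top of an iteration, the body sets s to sum(A[0:i]) + A[i] = sum(A[0:i+1]) and then i to i+1, so s = sum(A[0:i]) holds again. At exit i = n, giving s = sum(A[0:n]).

The other options fail:
(A) s = sum(A[0:n]): false before the loop (s = 0, not the full sum) -- it only becomes true at exit.
(C) i = n: false initially (i = 0); it is the exit condition, not an invariant.
(D) s = A[i]: after the first iteration s = A[0] but i = 1, so s = A[i] compares s with the wrong element (and fails in general).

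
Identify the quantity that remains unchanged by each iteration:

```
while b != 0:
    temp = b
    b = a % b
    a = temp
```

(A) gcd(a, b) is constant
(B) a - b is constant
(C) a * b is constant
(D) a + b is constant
A

A loop invariant must hold before the first iteration and be re-established by every execution of the body.

(A) gcd(a, b) is constant: One iteration replaces (a, b) by (b, a mod b). Since a mod b = a - q*b for an integer q, any common divisor of a and b divides b and a mod b, and conversely; hence gcd(b, a mod b) = gcd(a, b). For instance (24, 5) -> (5, 4) keeps gcd = 1. At exit b = 0 and a = gcd of the original inputs.

The other options fail:
(B) a - b is constant: e.g. (a, b) = (24, 5) -> (5, 4): the difference goes from 19 to 1.
(C) a * b is constant: e.g. (a, b) = (24, 5) -> (5, 4): the product goes from 120 to 20.
(D) a + b is constant: e.g. (a, b) = (24, 5) -> (5, 4): the sum goes from 29 to 9.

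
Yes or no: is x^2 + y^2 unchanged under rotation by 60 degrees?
Yes

Applying rotation by 60 degrees: x' = x*cos(60 degrees) - y*sin(60 degrees) = x/2 - sqrt(3)y/2, y' = x*sin(60 degrees) + y*cos(60 degrees) = sqrt(3)x/2 + y/2

Substituting into x^2 + y^2:
(x/2 - sqrt(3)y/2)^2 + (sqrt(3)x/2 + y/2)^2
= x^2 + y^2

This equals the original expression x^2 + y^2, so it IS invariant.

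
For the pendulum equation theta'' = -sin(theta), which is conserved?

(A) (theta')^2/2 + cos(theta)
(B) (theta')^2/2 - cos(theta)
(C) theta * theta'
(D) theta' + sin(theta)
B

A first integral I satisfies dI/dt = 0 along every solution. Differentiate each option and use the equation of motion:
(A) d/dt[(theta')^2/2 + cos(theta)] = theta' theta'' - sin(theta) theta' = -2 theta' sin(theta), not identically 0
(B) d/dt[(theta')^2/2 - cos(theta)] = theta' theta'' + sin(theta) theta' = theta'(-sin(theta)) + theta' sin(theta) = 0
(C) d/dt[theta * theta'] = (theta')^2 + theta theta'' = (theta')^2 - theta sin(theta), not identically 0
(D) d/dt[theta' + sin(theta)] = theta'' + cos(theta) theta' = -sin(theta) + theta' cos(theta), not identically 0

Only (B) has zero time-derivative. This is the total energy: kinetic (theta')^2/2 plus potential -cos(theta).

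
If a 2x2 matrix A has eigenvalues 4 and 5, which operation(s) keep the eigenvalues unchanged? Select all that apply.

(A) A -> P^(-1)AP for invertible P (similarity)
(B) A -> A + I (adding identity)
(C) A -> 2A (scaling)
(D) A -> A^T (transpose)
A and D

Eigenvalues are preserved by:
1. Similarity transformations: A -> P^(-1)AP (same characteristic polynomial)
2. Transpose: A^T has the same eigenvalues as A

Eigenvalues are NOT preserved by:
- Adding identity: eigenvalues become 4+1, 5+1
- Scaling: eigenvalues become 8, 10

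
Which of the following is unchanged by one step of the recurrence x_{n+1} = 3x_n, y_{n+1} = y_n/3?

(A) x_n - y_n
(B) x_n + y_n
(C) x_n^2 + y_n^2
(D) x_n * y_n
D

For the recurrence x_{n+1} = 3x_n, y_{n+1} = y_n/3:

x_{n+1} * y_{n+1} = (3x_n) * (y_n/3) = x_n * y_n
The product is conserved.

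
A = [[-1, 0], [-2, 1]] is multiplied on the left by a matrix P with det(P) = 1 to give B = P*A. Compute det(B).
-1

By the multiplicative property of determinants, det(B) = det(P*A) = det(P) * det(A) = det(A),
so the determinant is invariant under multiplication by any determinant-1 matrix; we just need det(A).

det(A) = (-1)(1) - (0)(-2) = -1 - 0 = -1

Therefore det(B) = 1 * (-1) = -1.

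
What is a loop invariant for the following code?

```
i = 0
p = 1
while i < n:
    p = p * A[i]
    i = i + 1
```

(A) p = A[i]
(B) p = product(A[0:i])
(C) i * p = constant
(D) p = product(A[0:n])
B

A loop invariant must hold before the first iteration and be re-established by every execution of the body.

(B) p = product(A[0:i]): Initially i = 0 and p = 1 = product of the empty slice A[0:0]. If p = product(A[0:i]) holds at the top of an iteration, the body sets p to product(A[0:i]) * A[i] = product(A[0:i+1]) and then i to i+1, so the property is restored. At exit i = n, giving p = product(A[0:n]).

The other options fail:
(A) p = A[i]: after the first iteration p = A[0] but i = 1; in general p is a product of several elements, not a single one.
(C) i * p = constant: initially i * p = 0, but after one iteration it is 1 * A[0], which is nonzero in general.
(D) p = product(A[0:n]): false before the loop (p = 1, not the full product) -- it only becomes true at exit.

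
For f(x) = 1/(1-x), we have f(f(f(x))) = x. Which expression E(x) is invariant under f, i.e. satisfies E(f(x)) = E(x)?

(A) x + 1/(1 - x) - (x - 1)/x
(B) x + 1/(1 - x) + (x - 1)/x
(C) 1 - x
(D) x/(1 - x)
B

Replace x by f(x) = 1/(1 - x) in each option and simplify. As a quick numerical cross-check, also compare E(3) with E(f(3)) = E(-1/2).

(A) x + 1/(1 - x) - (x - 1)/x  ->  (1/(1 - x)) + 1/(1 - (1/(1 - x))) - ((1/(1 - x)) - 1)/(1/(1 - x)) = (x^2(1 - x) - x + (x - 1)^2)/(x(x - 1)); check: E(3) = 11/6 but E(-1/2) = -17/6.   [not invariant]
(B) x + 1/(1 - x) + (x - 1)/x  ->  (1/(1 - x)) + 1/(1 - (1/(1 - x))) + ((1/(1 - x)) - 1)/(1/(1 - x)), which simplifies back to x + 1/(1 - x) + (x - 1)/x; check: E(3) = 19/6, E(-1/2) = 19/6.   [invariant]
(C) 1 - x  ->  1 - (1/(1 - x)) = x/(x - 1); check: E(3) = -2 but E(-1/2) = 3/2.   [not invariant]
(D) x/(1 - x)  ->  (1/(1 - x))/(1 - (1/(1 - x))) = -1/x; check: E(3) = -3/2 but E(-1/2) = -1/3.   [not invariant]

Only (B) is unchanged. Indeed f(f(x)) = 1/(1 - 1/(1-x)) = (1-x)/(-x) = (x-1)/x, so E(x) = x + f(x) + f(f(x)) is the sum over the whole 3-cycle; applying f just permutes the three terms cyclically (x -> f(x) -> f(f(x)) -> x), leaving the sum unchanged.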